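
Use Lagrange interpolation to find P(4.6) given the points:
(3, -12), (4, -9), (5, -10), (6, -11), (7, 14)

Lagrange interpolation formula:
P(x) = Σ yᵢ × Lᵢ(x)
where Lᵢ(x) = Π_{j≠i} (x - xⱼ)/(xᵢ - xⱼ)

L_0(4.6) = (4.6 - 4)/(3 - 4) × (4.6 - 5)/(3 - 5) × (4.6 - 6)/(3 - 6) × (4.6 - 7)/(3 - 7) = -0.033600
L_1(4.6) = (4.6 - 3)/(4 - 3) × (4.6 - 5)/(4 - 5) × (4.6 - 6)/(4 - 6) × (4.6 - 7)/(4 - 7) = 0.358400
L_2(4.6) = (4.6 - 3)/(5 - 3) × (4.6 - 4)/(5 - 4) × (4.6 - 6)/(5 - 6) × (4.6 - 7)/(5 - 7) = 0.806400
L_3(4.6) = (4.6 - 3)/(6 - 3) × (4.6 - 4)/(6 - 4) × (4.6 - 5)/(6 - 5) × (4.6 - 7)/(6 - 7) = -0.153600
L_4(4.6) = (4.6 - 3)/(7 - 3) × (4.6 - 4)/(7 - 4) × (4.6 - 5)/(7 - 5) × (4.6 - 6)/(7 - 6) = 0.022400

P(4.6) = (-12)×L_0(4.6) + (-9)×L_1(4.6) + (-10)×L_2(4.6) + (-11)×L_3(4.6) + 14×L_4(4.6)
P(4.6) = -8.883200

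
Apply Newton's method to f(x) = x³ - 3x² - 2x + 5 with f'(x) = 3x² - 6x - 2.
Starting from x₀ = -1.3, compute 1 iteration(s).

f(x) = x³ - 3x² - 2x + 5
f'(x) = 3x² - 6x - 2
x₀ = -1.3

Newton-Raphson formula: x_{n+1} = x_n - f(x_n)/f'(x_n)

Iteration 1:
  f(-1.300000) = 0.333000
  f'(-1.300000) = 10.870000
  x_1 = -1.300000 - 0.333000/10.870000 = -1.330635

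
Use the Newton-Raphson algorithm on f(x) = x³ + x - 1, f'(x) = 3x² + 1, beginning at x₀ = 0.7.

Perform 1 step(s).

f(x) = x³ + x - 1
f'(x) = 3x² + 1
x₀ = 0.7

Newton-Raphson formula: x_{n+1} = x_n - f(x_n)/f'(x_n)

Iteration 1:
  f(0.700000) = 0.043000
  f'(0.700000) = 2.470000
  x_1 = 0.700000 - 0.043000/2.470000 = 0.682591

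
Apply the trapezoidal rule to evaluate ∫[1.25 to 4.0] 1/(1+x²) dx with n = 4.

f(x) = 1/(1+x²)
a = 1.25, b = 4.0, n = 4
h = (b - a)/n = 0.687500

Trapezoidal rule: (h/2)[f(x₀) + 2f(x₁) + 2f(x₂) + ... + f(xₙ)]

x_0 = 1.2500, f(x_0) = 0.390244, coefficient = 1
x_1 = 1.9375, f(x_1) = 0.210353, coefficient = 2
x_2 = 2.6250, f(x_2) = 0.126733, coefficient = 2
x_3 = 3.3125, f(x_3) = 0.083524, coefficient = 2
x_4 = 4.0000, f(x_4) = 0.058824, coefficient = 1

I ≈ (0.687500/2) × 1.290287 = 0.443536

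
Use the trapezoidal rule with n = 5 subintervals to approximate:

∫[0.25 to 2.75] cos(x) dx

f(x) = cos(x)
a = 0.25, b = 2.75, n = 5
h = (b - a)/n = 0.500000

Trapezoidal rule: (h/2)[f(x₀) + 2f(x₁) + 2f(x₂) + ... + f(xₙ)]

x_0 = 0.2500, f(x_0) = 0.968912, coefficient = 1
x_1 = 0.7500, f(x_1) = 0.731689, coefficient = 2
x_2 = 1.2500, f(x_2) = 0.315322, coefficient = 2
x_3 = 1.7500, f(x_3) = -0.178246, coefficient = 2
x_4 = 2.2500, f(x_4) = -0.628174, coefficient = 2
x_5 = 2.7500, f(x_5) = -0.924302, coefficient = 1

I ≈ (0.500000/2) × 0.525793 = 0.131448
Exact value: 0.134257
Error: 0.002809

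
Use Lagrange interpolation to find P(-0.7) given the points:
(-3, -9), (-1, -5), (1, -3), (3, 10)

Lagrange interpolation formula:
P(x) = Σ yᵢ × Lᵢ(x)
where Lᵢ(x) = Π_{j≠i} (x - xⱼ)/(xᵢ - xⱼ)

L_0(-0.7) = (-0.7 - (-1))/(-3 - (-1)) × (-0.7 - 1)/(-3 - 1) × (-0.7 - 3)/(-3 - 3) = -0.039313
L_1(-0.7) = (-0.7 - (-3))/(-1 - (-3)) × (-0.7 - 1)/(-1 - 1) × (-0.7 - 3)/(-1 - 3) = 0.904187
L_2(-0.7) = (-0.7 - (-3))/(1 - (-3)) × (-0.7 - (-1))/(1 - (-1)) × (-0.7 - 3)/(1 - 3) = 0.159563
L_3(-0.7) = (-0.7 - (-3))/(3 - (-3)) × (-0.7 - (-1))/(3 - (-1)) × (-0.7 - 1)/(3 - 1) = -0.024438

P(-0.7) = (-9)×L_0(-0.7) + (-5)×L_1(-0.7) + (-3)×L_2(-0.7) + 10×L_3(-0.7)
P(-0.7) = -4.890187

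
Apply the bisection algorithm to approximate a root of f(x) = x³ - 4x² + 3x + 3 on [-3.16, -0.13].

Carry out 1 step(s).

f(x) = x³ - 4x² + 3x + 3
Initial interval: [-3.16, -0.13]

Iteration 1:
  c_1 = (-3.160000 + (-0.130000))/2 = -1.645000
  f(c_1) = f(-1.645000) = -17.210511
  f(a) × f(c) ≥ 0, new interval: [-1.645000, -0.130000]

After 1 iteration(s), the approximation is c_1 = -1.645000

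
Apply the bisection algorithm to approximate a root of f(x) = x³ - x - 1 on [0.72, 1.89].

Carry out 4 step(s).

f(x) = x³ - x - 1
Initial interval: [0.72, 1.89]

Iteration 1:
  c_1 = (0.720000 + 1.890000)/2 = 1.305000
  f(c_1) = f(1.305000) = -0.082552
  f(a) × f(c) ≥ 0, new interval: [1.305000, 1.890000]
Iteration 2:
  c_2 = (1.305000 + 1.890000)/2 = 1.597500
  f(c_2) = f(1.597500) = 1.479330
  f(a) × f(c) < 0, new interval: [1.305000, 1.597500]
Iteration 3:
  c_3 = (1.305000 + 1.597500)/2 = 1.451250
  f(c_3) = f(1.451250) = 0.605266
  f(a) × f(c) < 0, new interval: [1.305000, 1.451250]
Iteration 4:
  c_4 = (1.305000 + 1.451250)/2 = 1.378125
  f(c_4) = f(1.378125) = 0.239249
  f(a) × f(c) < 0, new interval: [1.305000, 1.378125]

After 4 iteration(s), the approximation is c_4 = 1.378125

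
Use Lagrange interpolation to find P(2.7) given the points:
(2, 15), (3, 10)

Lagrange interpolation formula:
P(x) = Σ yᵢ × Lᵢ(x)
where Lᵢ(x) = Π_{j≠i} (x - xⱼ)/(xᵢ - xⱼ)

L_0(2.7) = (2.7 - 3)/(2 - 3) = 0.300000
L_1(2.7) = (2.7 - 2)/(3 - 2) = 0.700000

P(2.7) = 15×L_0(2.7) + 10×L_1(2.7)
P(2.7) = 11.500000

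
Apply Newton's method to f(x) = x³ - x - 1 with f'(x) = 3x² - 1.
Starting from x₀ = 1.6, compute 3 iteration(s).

f(x) = x³ - x - 1
f'(x) = 3x² - 1
x₀ = 1.6

Newton-Raphson formula: x_{n+1} = x_n - f(x_n)/f'(x_n)

Iteration 1:
  f(1.600000) = 1.496000
  f'(1.600000) = 6.680000
  x_1 = 1.600000 - 1.496000/6.680000 = 1.376048
Iteration 2:
  f(1.376048) = 0.229510
  f'(1.376048) = 4.680524
  x_2 = 1.376048 - 0.229510/4.680524 = 1.327013
Iteration 3:
  f(1.327013) = 0.009808
  f'(1.327013) = 4.282890
  x_3 = 1.327013 - 0.009808/4.282890 = 1.324723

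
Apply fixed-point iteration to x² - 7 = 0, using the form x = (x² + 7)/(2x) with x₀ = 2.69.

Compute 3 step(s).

Equation: x² - 7 = 0
Fixed-point form: x = (x² + 7)/(2x)
x₀ = 2.69

x_1 = g(2.690000) = 2.646115
x_2 = g(2.646115) = 2.645751
x_3 = g(2.645751) = 2.645751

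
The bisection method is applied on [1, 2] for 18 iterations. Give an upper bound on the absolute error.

Bisection error bound: |error| ≤ (b-a)/2^n
|error| ≤ (2 - 1)/2^18 = 1/2^18
|error| ≤ 0.0000038147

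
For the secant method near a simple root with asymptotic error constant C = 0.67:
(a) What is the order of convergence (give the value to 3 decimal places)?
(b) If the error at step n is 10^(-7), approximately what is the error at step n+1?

(a) Secant method has superlinear convergence with order φ = (1+√5)/2 ≈ 1.618.
    This means |e_{n+1}| ≈ C|e_n|^1.618.

(b) With |e_n| = 10^(-7) and C = 0.67:
    |e_{n+1}| ≈ 0.67 × (10^(-7))^1.618 = 0.67 × 10^(-11.33)

(a) ≈ 1.618 (golden ratio); (b) |e_{n+1}| ≈ 3.161e-12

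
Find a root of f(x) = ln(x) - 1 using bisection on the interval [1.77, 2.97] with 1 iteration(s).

f(x) = ln(x) - 1
Initial interval: [1.77, 2.97]

Iteration 1:
  c_1 = (1.770000 + 2.970000)/2 = 2.370000
  f(c_1) = f(2.370000) = -0.137110
  f(a) × f(c) ≥ 0, new interval: [2.370000, 2.970000]

After 1 iteration(s), the approximation is c_1 = 2.370000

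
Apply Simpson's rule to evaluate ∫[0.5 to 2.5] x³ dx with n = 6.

f(x) = x³
a = 0.5, b = 2.5, n = 6
h = (b - a)/n = 0.333333

Simpson's rule: (h/3)[f(x₀) + 4f(x₁) + 2f(x₂) + ... + f(xₙ)]

x_0 = 0.5000, f(x_0) = 0.125000, coefficient = 1
x_1 = 0.8333, f(x_1) = 0.578704, coefficient = 4
x_2 = 1.1667, f(x_2) = 1.587963, coefficient = 2
x_3 = 1.5000, f(x_3) = 3.375000, coefficient = 4
x_4 = 1.8333, f(x_4) = 6.162037, coefficient = 2
x_5 = 2.1667, f(x_5) = 10.171296, coefficient = 4
x_6 = 2.5000, f(x_6) = 15.625000, coefficient = 1

I ≈ (0.333333/3) × 87.750000 = 9.750000
Exact value: 9.750000
Error: 0.000000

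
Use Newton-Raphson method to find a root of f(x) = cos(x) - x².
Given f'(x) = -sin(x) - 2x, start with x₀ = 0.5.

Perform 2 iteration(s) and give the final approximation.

f(x) = cos(x) - x²
f'(x) = -sin(x) - 2x
x₀ = 0.5

Newton-Raphson formula: x_{n+1} = x_n - f(x_n)/f'(x_n)

Iteration 1:
  f(0.500000) = 0.627583
  f'(0.500000) = -1.479426
  x_1 = 0.500000 - 0.627583/(-1.479426) = 0.924207
Iteration 2:
  f(0.924207) = -0.251691
  f'(0.924207) = -2.646557
  x_2 = 0.924207 - (-0.251691)/(-2.646557) = 0.829106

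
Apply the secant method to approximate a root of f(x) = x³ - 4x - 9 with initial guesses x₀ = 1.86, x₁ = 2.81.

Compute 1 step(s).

f(x) = x³ - 4x - 9
x₀ = 1.86, x₁ = 2.81

Secant formula: x_{n+1} = x_n - f(x_n)(x_n - x_{n-1})/(f(x_n) - f(x_{n-1}))

Iteration 1:
  f(1.860000) = -10.005144
  f(2.810000) = 1.948041
  x_2 = 2.810000 - 1.948041×(2.810000 - 1.860000)/(1.948041 - (-10.005144))
       = 2.655176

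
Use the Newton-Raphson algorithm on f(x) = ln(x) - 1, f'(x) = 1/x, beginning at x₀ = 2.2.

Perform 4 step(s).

f(x) = ln(x) - 1
f'(x) = 1/x
x₀ = 2.2

Newton-Raphson formula: x_{n+1} = x_n - f(x_n)/f'(x_n)

Iteration 1:
  f(2.200000) = -0.211543
  f'(2.200000) = 0.454545
  x_1 = 2.200000 - (-0.211543)/0.454545 = 2.665394
Iteration 2:
  f(2.665394) = -0.019648
  f'(2.665394) = 0.375179
  x_2 = 2.665394 - (-0.019648)/0.375179 = 2.717764
Iteration 3:
  f(2.717764) = -0.000191
  f'(2.717764) = 0.367950
  x_3 = 2.717764 - (-0.000191)/0.367950 = 2.718282
Iteration 4:
  f(2.718282) = 0.000000
  f'(2.718282) = 0.367879
  x_4 = 2.718282 - 0.000000/0.367879 = 2.718282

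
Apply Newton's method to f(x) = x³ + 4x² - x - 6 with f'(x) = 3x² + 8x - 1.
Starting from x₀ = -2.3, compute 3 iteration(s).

f(x) = x³ + 4x² - x - 6
f'(x) = 3x² + 8x - 1
x₀ = -2.3

Newton-Raphson formula: x_{n+1} = x_n - f(x_n)/f'(x_n)

Iteration 1:
  f(-2.300000) = 5.293000
  f'(-2.300000) = -3.530000
  x_1 = -2.300000 - 5.293000/(-3.530000) = -0.800567
Iteration 2:
  f(-0.800567) = -3.148895
  f'(-0.800567) = -5.481812
  x_2 = -0.800567 - (-3.148895)/(-5.481812) = -1.374992
Iteration 3:
  f(-1.374992) = 0.337843
  f'(-1.374992) = -6.328127
  x_3 = -1.374992 - 0.337843/(-6.328127) = -1.321605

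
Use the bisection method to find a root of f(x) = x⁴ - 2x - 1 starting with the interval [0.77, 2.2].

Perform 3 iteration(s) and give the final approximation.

f(x) = x⁴ - 2x - 1
Initial interval: [0.77, 2.2]

Iteration 1:
  c_1 = (0.770000 + 2.200000)/2 = 1.485000
  f(c_1) = f(1.485000) = 0.893017
  f(a) × f(c) < 0, new interval: [0.770000, 1.485000]
Iteration 2:
  c_2 = (0.770000 + 1.485000)/2 = 1.127500
  f(c_2) = f(1.127500) = -1.638908
  f(a) × f(c) ≥ 0, new interval: [1.127500, 1.485000]
Iteration 3:
  c_3 = (1.127500 + 1.485000)/2 = 1.306250
  f(c_3) = f(1.306250) = -0.701078
  f(a) × f(c) ≥ 0, new interval: [1.306250, 1.485000]

After 3 iteration(s), the approximation is c_3 = 1.306250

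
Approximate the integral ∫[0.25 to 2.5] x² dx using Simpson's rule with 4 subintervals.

f(x) = x²
a = 0.25, b = 2.5, n = 4
h = (b - a)/n = 0.562500

Simpson's rule: (h/3)[f(x₀) + 4f(x₁) + 2f(x₂) + ... + f(xₙ)]

x_0 = 0.2500, f(x_0) = 0.062500, coefficient = 1
x_1 = 0.8125, f(x_1) = 0.660156, coefficient = 4
x_2 = 1.3750, f(x_2) = 1.890625, coefficient = 2
x_3 = 1.9375, f(x_3) = 3.753906, coefficient = 4
x_4 = 2.5000, f(x_4) = 6.250000, coefficient = 1

I ≈ (0.562500/3) × 27.750000 = 5.203125
Exact value: 5.203125
Error: 0.000000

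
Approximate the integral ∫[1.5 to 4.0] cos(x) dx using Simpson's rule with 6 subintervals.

f(x) = cos(x)
a = 1.5, b = 4.0, n = 6
h = (b - a)/n = 0.416667

Simpson's rule: (h/3)[f(x₀) + 4f(x₁) + 2f(x₂) + ... + f(xₙ)]

x_0 = 1.5000, f(x_0) = 0.070737, coefficient = 1
x_1 = 1.9167, f(x_1) = -0.339016, coefficient = 4
x_2 = 2.3333, f(x_2) = -0.690758, coefficient = 2
x_3 = 2.7500, f(x_3) = -0.924302, coefficient = 4
x_4 = 3.1667, f(x_4) = -0.999686, coefficient = 2
x_5 = 3.5833, f(x_5) = -0.904009, coefficient = 4
x_6 = 4.0000, f(x_6) = -0.653644, coefficient = 1

I ≈ (0.416667/3) × -12.633101 = -1.754597
Exact value: -1.754297
Error: 0.000300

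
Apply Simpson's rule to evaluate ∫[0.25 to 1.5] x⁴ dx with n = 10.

f(x) = x⁴
a = 0.25, b = 1.5, n = 10
h = (b - a)/n = 0.125000

Simpson's rule: (h/3)[f(x₀) + 4f(x₁) + 2f(x₂) + ... + f(xₙ)]

x_0 = 0.2500, f(x_0) = 0.003906, coefficient = 1
x_1 = 0.3750, f(x_1) = 0.019775, coefficient = 4
x_2 = 0.5000, f(x_2) = 0.062500, coefficient = 2
x_3 = 0.6250, f(x_3) = 0.152588, coefficient = 4
x_4 = 0.7500, f(x_4) = 0.316406, coefficient = 2
x_5 = 0.8750, f(x_5) = 0.586182, coefficient = 4
x_6 = 1.0000, f(x_6) = 1.000000, coefficient = 2
x_7 = 1.1250, f(x_7) = 1.601807, coefficient = 4
x_8 = 1.2500, f(x_8) = 2.441406, coefficient = 2
x_9 = 1.3750, f(x_9) = 3.574463, coefficient = 4
x_10 = 1.5000, f(x_10) = 5.062500, coefficient = 1

I ≈ (0.125000/3) × 36.446289 = 1.518595
Exact value: 1.518555
Error: 0.000041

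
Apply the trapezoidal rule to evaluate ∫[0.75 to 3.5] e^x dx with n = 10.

f(x) = e^x
a = 0.75, b = 3.5, n = 10
h = (b - a)/n = 0.275000

Trapezoidal rule: (h/2)[f(x₀) + 2f(x₁) + 2f(x₂) + ... + f(xₙ)]

x_0 = 0.7500, f(x_0) = 2.117000, coefficient = 1
x_1 = 1.0250, f(x_1) = 2.787095, coefficient = 2
x_2 = 1.3000, f(x_2) = 3.669297, coefficient = 2
x_3 = 1.5750, f(x_3) = 4.830742, coefficient = 2
x_4 = 1.8500, f(x_4) = 6.359820, coefficient = 2
x_5 = 2.1250, f(x_5) = 8.372897, coefficient = 2
x_6 = 2.4000, f(x_6) = 11.023176, coefficient = 2
x_7 = 2.6750, f(x_7) = 14.512350, coefficient = 2
x_8 = 2.9500, f(x_8) = 19.105954, coefficient = 2
x_9 = 3.2250, f(x_9) = 25.153574, coefficient = 2
x_10 = 3.5000, f(x_10) = 33.115452, coefficient = 1

I ≈ (0.275000/2) × 226.862262 = 31.193561
Exact value: 30.998452
Error: 0.195109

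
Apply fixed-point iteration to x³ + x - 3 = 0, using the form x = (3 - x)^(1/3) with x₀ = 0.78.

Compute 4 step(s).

Equation: x³ + x - 3 = 0
Fixed-point form: x = (3 - x)^(1/3)
x₀ = 0.78

x_1 = g(0.780000) = 1.304521
x_2 = g(1.304521) = 1.192424
x_3 = g(1.192424) = 1.218145
x_4 = g(1.218145) = 1.212339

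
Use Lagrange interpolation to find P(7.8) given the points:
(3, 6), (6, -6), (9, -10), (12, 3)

Lagrange interpolation formula:
P(x) = Σ yᵢ × Lᵢ(x)
where Lᵢ(x) = Π_{j≠i} (x - xⱼ)/(xᵢ - xⱼ)

L_0(7.8) = (7.8 - 6)/(3 - 6) × (7.8 - 9)/(3 - 9) × (7.8 - 12)/(3 - 12) = -0.056000
L_1(7.8) = (7.8 - 3)/(6 - 3) × (7.8 - 9)/(6 - 9) × (7.8 - 12)/(6 - 12) = 0.448000
L_2(7.8) = (7.8 - 3)/(9 - 3) × (7.8 - 6)/(9 - 6) × (7.8 - 12)/(9 - 12) = 0.672000
L_3(7.8) = (7.8 - 3)/(12 - 3) × (7.8 - 6)/(12 - 6) × (7.8 - 9)/(12 - 9) = -0.064000

P(7.8) = 6×L_0(7.8) + (-6)×L_1(7.8) + (-10)×L_2(7.8) + 3×L_3(7.8)
P(7.8) = -9.936000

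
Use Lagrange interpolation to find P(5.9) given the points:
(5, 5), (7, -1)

Lagrange interpolation formula:
P(x) = Σ yᵢ × Lᵢ(x)
where Lᵢ(x) = Π_{j≠i} (x - xⱼ)/(xᵢ - xⱼ)

L_0(5.9) = (5.9 - 7)/(5 - 7) = 0.550000
L_1(5.9) = (5.9 - 5)/(7 - 5) = 0.450000

P(5.9) = 5×L_0(5.9) + (-1)×L_1(5.9)
P(5.9) = 2.300000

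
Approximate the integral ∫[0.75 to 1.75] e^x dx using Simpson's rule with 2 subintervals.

f(x) = e^x
a = 0.75, b = 1.75, n = 2
h = (b - a)/n = 0.500000

Simpson's rule: (h/3)[f(x₀) + 4f(x₁) + 2f(x₂) + ... + f(xₙ)]

x_0 = 0.7500, f(x_0) = 2.117000, coefficient = 1
x_1 = 1.2500, f(x_1) = 3.490343, coefficient = 4
x_2 = 1.7500, f(x_2) = 5.754603, coefficient = 1

I ≈ (0.500000/3) × 21.832975 = 3.638829
Exact value: 3.637603
Error: 0.001226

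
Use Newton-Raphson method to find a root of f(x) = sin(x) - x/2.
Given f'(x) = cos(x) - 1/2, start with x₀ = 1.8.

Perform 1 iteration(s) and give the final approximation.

f(x) = sin(x) - x/2
f'(x) = cos(x) - 1/2
x₀ = 1.8

Newton-Raphson formula: x_{n+1} = x_n - f(x_n)/f'(x_n)

Iteration 1:
  f(1.800000) = 0.073848
  f'(1.800000) = -0.727202
  x_1 = 1.800000 - 0.073848/(-0.727202) = 1.901550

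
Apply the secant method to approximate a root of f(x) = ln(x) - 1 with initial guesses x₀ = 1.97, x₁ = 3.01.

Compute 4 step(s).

f(x) = ln(x) - 1
x₀ = 1.97, x₁ = 3.01

Secant formula: x_{n+1} = x_n - f(x_n)(x_n - x_{n-1})/(f(x_n) - f(x_{n-1}))

Iteration 1:
  f(1.970000) = -0.321966
  f(3.010000) = 0.101940
  x_2 = 3.010000 - 0.101940×(3.010000 - 1.970000)/(0.101940 - (-0.321966))
       = 2.759903
Iteration 2:
  f(3.010000) = 0.101940
  f(2.759903) = 0.015196
  x_3 = 2.759903 - 0.015196×(2.759903 - 3.010000)/(0.015196 - 0.101940)
       = 2.716092
Iteration 3:
  f(2.759903) = 0.015196
  f(2.716092) = -0.000806
  x_4 = 2.716092 - (-0.000806)×(2.716092 - 2.759903)/(-0.000806 - 0.015196)
       = 2.718299
Iteration 4:
  f(2.716092) = -0.000806
  f(2.718299) = 0.000006
  x_5 = 2.718299 - 0.000006×(2.718299 - 2.716092)/(0.000006 - (-0.000806))
       = 2.718282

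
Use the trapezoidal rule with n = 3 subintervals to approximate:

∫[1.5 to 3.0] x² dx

f(x) = x²
a = 1.5, b = 3.0, n = 3
h = (b - a)/n = 0.500000

Trapezoidal rule: (h/2)[f(x₀) + 2f(x₁) + 2f(x₂) + ... + f(xₙ)]

x_0 = 1.5000, f(x_0) = 2.250000, coefficient = 1
x_1 = 2.0000, f(x_1) = 4.000000, coefficient = 2
x_2 = 2.5000, f(x_2) = 6.250000, coefficient = 2
x_3 = 3.0000, f(x_3) = 9.000000, coefficient = 1

I ≈ (0.500000/2) × 31.750000 = 7.937500
Exact value: 7.875000
Error: 0.062500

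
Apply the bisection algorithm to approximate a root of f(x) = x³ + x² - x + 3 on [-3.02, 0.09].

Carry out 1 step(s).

f(x) = x³ + x² - x + 3
Initial interval: [-3.02, 0.09]

Iteration 1:
  c_1 = (-3.020000 + 0.090000)/2 = -1.465000
  f(c_1) = f(-1.465000) = 3.467005
  f(a) × f(c) < 0, new interval: [-3.020000, -1.465000]

After 1 iteration(s), the approximation is c_1 = -1.465000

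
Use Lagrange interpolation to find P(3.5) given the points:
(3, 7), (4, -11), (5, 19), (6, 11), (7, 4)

Lagrange interpolation formula:
P(x) = Σ yᵢ × Lᵢ(x)
where Lᵢ(x) = Π_{j≠i} (x - xⱼ)/(xᵢ - xⱼ)

L_0(3.5) = (3.5 - 4)/(3 - 4) × (3.5 - 5)/(3 - 5) × (3.5 - 6)/(3 - 6) × (3.5 - 7)/(3 - 7) = 0.273438
L_1(3.5) = (3.5 - 3)/(4 - 3) × (3.5 - 5)/(4 - 5) × (3.5 - 6)/(4 - 6) × (3.5 - 7)/(4 - 7) = 1.093750
L_2(3.5) = (3.5 - 3)/(5 - 3) × (3.5 - 4)/(5 - 4) × (3.5 - 6)/(5 - 6) × (3.5 - 7)/(5 - 7) = -0.546875
L_3(3.5) = (3.5 - 3)/(6 - 3) × (3.5 - 4)/(6 - 4) × (3.5 - 5)/(6 - 5) × (3.5 - 7)/(6 - 7) = 0.218750
L_4(3.5) = (3.5 - 3)/(7 - 3) × (3.5 - 4)/(7 - 4) × (3.5 - 5)/(7 - 5) × (3.5 - 6)/(7 - 6) = -0.039062

P(3.5) = 7×L_0(3.5) + (-11)×L_1(3.5) + 19×L_2(3.5) + 11×L_3(3.5) + 4×L_4(3.5)
P(3.5) = -18.257812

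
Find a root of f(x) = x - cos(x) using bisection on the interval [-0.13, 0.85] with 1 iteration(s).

f(x) = x - cos(x)
Initial interval: [-0.13, 0.85]

Iteration 1:
  c_1 = (-0.130000 + 0.850000)/2 = 0.360000
  f(c_1) = f(0.360000) = -0.575897
  f(a) × f(c) ≥ 0, new interval: [0.360000, 0.850000]

After 1 iteration(s), the approximation is c_1 = 0.360000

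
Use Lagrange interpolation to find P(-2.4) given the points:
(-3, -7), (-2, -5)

Lagrange interpolation formula:
P(x) = Σ yᵢ × Lᵢ(x)
where Lᵢ(x) = Π_{j≠i} (x - xⱼ)/(xᵢ - xⱼ)

L_0(-2.4) = (-2.4 - (-2))/(-3 - (-2)) = 0.400000
L_1(-2.4) = (-2.4 - (-3))/(-2 - (-3)) = 0.600000

P(-2.4) = (-7)×L_0(-2.4) + (-5)×L_1(-2.4)
P(-2.4) = -5.800000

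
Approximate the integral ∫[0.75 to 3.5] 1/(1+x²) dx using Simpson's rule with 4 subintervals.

f(x) = 1/(1+x²)
a = 0.75, b = 3.5, n = 4
h = (b - a)/n = 0.687500

Simpson's rule: (h/3)[f(x₀) + 4f(x₁) + 2f(x₂) + ... + f(xₙ)]

x_0 = 0.7500, f(x_0) = 0.640000, coefficient = 1
x_1 = 1.4375, f(x_1) = 0.326115, coefficient = 4
x_2 = 2.1250, f(x_2) = 0.181303, coefficient = 2
x_3 = 2.8125, f(x_3) = 0.112231, coefficient = 4
x_4 = 3.5000, f(x_4) = 0.075472, coefficient = 1

I ≈ (0.687500/3) × 2.831462 = 0.648877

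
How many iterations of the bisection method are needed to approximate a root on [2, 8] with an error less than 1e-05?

We need (b-a)/2^n ≤ 1e-05
(8 - 2)/2^n ≤ 1e-05
6/2^n ≤ 1e-05
2^n ≥ 600000
n ≥ log₂(600000) = 19.19
n ≥ 20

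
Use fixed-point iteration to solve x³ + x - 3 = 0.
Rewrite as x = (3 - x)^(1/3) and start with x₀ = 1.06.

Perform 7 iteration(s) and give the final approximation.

Equation: x³ + x - 3 = 0
Fixed-point form: x = (3 - x)^(1/3)
x₀ = 1.06

x_1 = g(1.060000) = 1.247194
x_2 = g(1.247194) = 1.205715
x_3 = g(1.205715) = 1.215152
x_4 = g(1.215152) = 1.213018
x_5 = g(1.213018) = 1.213501
x_6 = g(1.213501) = 1.213391
x_7 = g(1.213391) = 1.213416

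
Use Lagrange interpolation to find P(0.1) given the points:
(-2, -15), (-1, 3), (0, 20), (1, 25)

Lagrange interpolation formula:
P(x) = Σ yᵢ × Lᵢ(x)
where Lᵢ(x) = Π_{j≠i} (x - xⱼ)/(xᵢ - xⱼ)

L_0(0.1) = (0.1 - (-1))/(-2 - (-1)) × (0.1 - 0)/(-2 - 0) × (0.1 - 1)/(-2 - 1) = 0.016500
L_1(0.1) = (0.1 - (-2))/(-1 - (-2)) × (0.1 - 0)/(-1 - 0) × (0.1 - 1)/(-1 - 1) = -0.094500
L_2(0.1) = (0.1 - (-2))/(0 - (-2)) × (0.1 - (-1))/(0 - (-1)) × (0.1 - 1)/(0 - 1) = 1.039500
L_3(0.1) = (0.1 - (-2))/(1 - (-2)) × (0.1 - (-1))/(1 - (-1)) × (0.1 - 0)/(1 - 0) = 0.038500

P(0.1) = (-15)×L_0(0.1) + 3×L_1(0.1) + 20×L_2(0.1) + 25×L_3(0.1)
P(0.1) = 21.221500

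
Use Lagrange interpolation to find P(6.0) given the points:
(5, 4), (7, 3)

Lagrange interpolation formula:
P(x) = Σ yᵢ × Lᵢ(x)
where Lᵢ(x) = Π_{j≠i} (x - xⱼ)/(xᵢ - xⱼ)

L_0(6.0) = (6.0 - 7)/(5 - 7) = 0.500000
L_1(6.0) = (6.0 - 5)/(7 - 5) = 0.500000

P(6.0) = 4×L_0(6.0) + 3×L_1(6.0)
P(6.0) = 3.500000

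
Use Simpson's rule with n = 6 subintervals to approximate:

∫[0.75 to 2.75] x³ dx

f(x) = x³
a = 0.75, b = 2.75, n = 6
h = (b - a)/n = 0.333333

Simpson's rule: (h/3)[f(x₀) + 4f(x₁) + 2f(x₂) + ... + f(xₙ)]

x_0 = 0.7500, f(x_0) = 0.421875, coefficient = 1
x_1 = 1.0833, f(x_1) = 1.271412, coefficient = 4
x_2 = 1.4167, f(x_2) = 2.843171, coefficient = 2
x_3 = 1.7500, f(x_3) = 5.359375, coefficient = 4
x_4 = 2.0833, f(x_4) = 9.042245, coefficient = 2
x_5 = 2.4167, f(x_5) = 14.114005, coefficient = 4
x_6 = 2.7500, f(x_6) = 20.796875, coefficient = 1

I ≈ (0.333333/3) × 127.968750 = 14.218750
Exact value: 14.218750
Error: 0.000000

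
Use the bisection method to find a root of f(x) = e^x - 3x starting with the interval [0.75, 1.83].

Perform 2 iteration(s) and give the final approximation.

f(x) = e^x - 3x
Initial interval: [0.75, 1.83]

Iteration 1:
  c_1 = (0.750000 + 1.830000)/2 = 1.290000
  f(c_1) = f(1.290000) = -0.237213
  f(a) × f(c) ≥ 0, new interval: [1.290000, 1.830000]
Iteration 2:
  c_2 = (1.290000 + 1.830000)/2 = 1.560000
  f(c_2) = f(1.560000) = 0.078821
  f(a) × f(c) < 0, new interval: [1.290000, 1.560000]

After 2 iteration(s), the approximation is c_2 = 1.560000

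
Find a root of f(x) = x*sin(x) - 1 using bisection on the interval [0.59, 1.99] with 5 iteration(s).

f(x) = x*sin(x) - 1
Initial interval: [0.59, 1.99]

Iteration 1:
  c_1 = (0.590000 + 1.990000)/2 = 1.290000
  f(c_1) = f(1.290000) = 0.239477
  f(a) × f(c) < 0, new interval: [0.590000, 1.290000]
Iteration 2:
  c_2 = (0.590000 + 1.290000)/2 = 0.940000
  f(c_2) = f(0.940000) = -0.240895
  f(a) × f(c) ≥ 0, new interval: [0.940000, 1.290000]
Iteration 3:
  c_3 = (0.940000 + 1.290000)/2 = 1.115000
  f(c_3) = f(1.115000) = 0.001171
  f(a) × f(c) < 0, new interval: [0.940000, 1.115000]
Iteration 4:
  c_4 = (0.940000 + 1.115000)/2 = 1.027500
  f(c_4) = f(1.027500) = -0.120450
  f(a) × f(c) ≥ 0, new interval: [1.027500, 1.115000]
Iteration 5:
  c_5 = (1.027500 + 1.115000)/2 = 1.071250
  f(c_5) = f(1.071250) = -0.059657
  f(a) × f(c) ≥ 0, new interval: [1.071250, 1.115000]

After 5 iteration(s), the approximation is c_5 = 1.071250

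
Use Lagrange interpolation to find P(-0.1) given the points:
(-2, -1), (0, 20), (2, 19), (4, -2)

Lagrange interpolation formula:
P(x) = Σ yᵢ × Lᵢ(x)
where Lᵢ(x) = Π_{j≠i} (x - xⱼ)/(xᵢ - xⱼ)

L_0(-0.1) = (-0.1 - 0)/(-2 - 0) × (-0.1 - 2)/(-2 - 2) × (-0.1 - 4)/(-2 - 4) = 0.017937
L_1(-0.1) = (-0.1 - (-2))/(0 - (-2)) × (-0.1 - 2)/(0 - 2) × (-0.1 - 4)/(0 - 4) = 1.022437
L_2(-0.1) = (-0.1 - (-2))/(2 - (-2)) × (-0.1 - 0)/(2 - 0) × (-0.1 - 4)/(2 - 4) = -0.048687
L_3(-0.1) = (-0.1 - (-2))/(4 - (-2)) × (-0.1 - 0)/(4 - 0) × (-0.1 - 2)/(4 - 2) = 0.008313

P(-0.1) = (-1)×L_0(-0.1) + 20×L_1(-0.1) + 19×L_2(-0.1) + (-2)×L_3(-0.1)
P(-0.1) = 19.489125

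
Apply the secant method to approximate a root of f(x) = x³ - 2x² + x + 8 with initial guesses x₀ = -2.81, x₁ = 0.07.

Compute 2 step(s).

f(x) = x³ - 2x² + x + 8
x₀ = -2.81, x₁ = 0.07

Secant formula: x_{n+1} = x_n - f(x_n)(x_n - x_{n-1})/(f(x_n) - f(x_{n-1}))

Iteration 1:
  f(-2.810000) = -32.790241
  f(0.070000) = 8.060543
  x_2 = 0.070000 - 8.060543×(0.070000 - (-2.810000))/(8.060543 - (-32.790241))
       = -0.498272
Iteration 2:
  f(0.070000) = 8.060543
  f(-0.498272) = 6.881469
  x_3 = -0.498272 - 6.881469×(-0.498272 - 0.070000)/(6.881469 - 8.060543)
       = -3.814898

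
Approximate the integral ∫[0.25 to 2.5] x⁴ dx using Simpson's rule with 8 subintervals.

f(x) = x⁴
a = 0.25, b = 2.5, n = 8
h = (b - a)/n = 0.281250

Simpson's rule: (h/3)[f(x₀) + 4f(x₁) + 2f(x₂) + ... + f(xₙ)]

x_0 = 0.2500, f(x_0) = 0.003906, coefficient = 1
x_1 = 0.5312, f(x_1) = 0.079652, coefficient = 4
x_2 = 0.8125, f(x_2) = 0.435806, coefficient = 2
x_3 = 1.0938, f(x_3) = 1.431108, coefficient = 4
x_4 = 1.3750, f(x_4) = 3.574463, coefficient = 2
x_5 = 1.6562, f(x_5) = 7.524949, coefficient = 4
x_6 = 1.9375, f(x_6) = 14.091812, coefficient = 2
x_7 = 2.2188, f(x_7) = 24.234468, coefficient = 4
x_8 = 2.5000, f(x_8) = 39.062500, coefficient = 1

I ≈ (0.281250/3) × 208.351273 = 19.532932
Exact value: 19.531055
Error: 0.001877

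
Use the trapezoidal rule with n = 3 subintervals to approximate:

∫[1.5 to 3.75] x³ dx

f(x) = x³
a = 1.5, b = 3.75, n = 3
h = (b - a)/n = 0.750000

Trapezoidal rule: (h/2)[f(x₀) + 2f(x₁) + 2f(x₂) + ... + f(xₙ)]

x_0 = 1.5000, f(x_0) = 3.375000, coefficient = 1
x_1 = 2.2500, f(x_1) = 11.390625, coefficient = 2
x_2 = 3.0000, f(x_2) = 27.000000, coefficient = 2
x_3 = 3.7500, f(x_3) = 52.734375, coefficient = 1

I ≈ (0.750000/2) × 132.890625 = 49.833984
Exact value: 48.172852
Error: 1.661133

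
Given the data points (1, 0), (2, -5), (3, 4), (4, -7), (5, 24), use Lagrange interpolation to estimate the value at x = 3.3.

Lagrange interpolation formula:
P(x) = Σ yᵢ × Lᵢ(x)
where Lᵢ(x) = Π_{j≠i} (x - xⱼ)/(xᵢ - xⱼ)

L_0(3.3) = (3.3 - 2)/(1 - 2) × (3.3 - 3)/(1 - 3) × (3.3 - 4)/(1 - 4) × (3.3 - 5)/(1 - 5) = 0.019337
L_1(3.3) = (3.3 - 1)/(2 - 1) × (3.3 - 3)/(2 - 3) × (3.3 - 4)/(2 - 4) × (3.3 - 5)/(2 - 5) = -0.136850
L_2(3.3) = (3.3 - 1)/(3 - 1) × (3.3 - 2)/(3 - 2) × (3.3 - 4)/(3 - 4) × (3.3 - 5)/(3 - 5) = 0.889525
L_3(3.3) = (3.3 - 1)/(4 - 1) × (3.3 - 2)/(4 - 2) × (3.3 - 3)/(4 - 3) × (3.3 - 5)/(4 - 5) = 0.254150
L_4(3.3) = (3.3 - 1)/(5 - 1) × (3.3 - 2)/(5 - 2) × (3.3 - 3)/(5 - 3) × (3.3 - 4)/(5 - 4) = -0.026162

P(3.3) = 0×L_0(3.3) + (-5)×L_1(3.3) + 4×L_2(3.3) + (-7)×L_3(3.3) + 24×L_4(3.3)
P(3.3) = 1.835400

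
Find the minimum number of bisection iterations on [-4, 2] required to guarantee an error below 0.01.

We need (b-a)/2^n ≤ 0.01
(2 - (-4))/2^n ≤ 0.01
6/2^n ≤ 0.01
2^n ≥ 600
n ≥ log₂(600) = 9.23
n ≥ 10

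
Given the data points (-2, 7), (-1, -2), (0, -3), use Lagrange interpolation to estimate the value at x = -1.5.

Lagrange interpolation formula:
P(x) = Σ yᵢ × Lᵢ(x)
where Lᵢ(x) = Π_{j≠i} (x - xⱼ)/(xᵢ - xⱼ)

L_0(-1.5) = (-1.5 - (-1))/(-2 - (-1)) × (-1.5 - 0)/(-2 - 0) = 0.375000
L_1(-1.5) = (-1.5 - (-2))/(-1 - (-2)) × (-1.5 - 0)/(-1 - 0) = 0.750000
L_2(-1.5) = (-1.5 - (-2))/(0 - (-2)) × (-1.5 - (-1))/(0 - (-1)) = -0.125000

P(-1.5) = 7×L_0(-1.5) + (-2)×L_1(-1.5) + (-3)×L_2(-1.5)
P(-1.5) = 1.500000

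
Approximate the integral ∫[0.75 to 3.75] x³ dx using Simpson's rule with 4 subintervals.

f(x) = x³
a = 0.75, b = 3.75, n = 4
h = (b - a)/n = 0.750000

Simpson's rule: (h/3)[f(x₀) + 4f(x₁) + 2f(x₂) + ... + f(xₙ)]

x_0 = 0.7500, f(x_0) = 0.421875, coefficient = 1
x_1 = 1.5000, f(x_1) = 3.375000, coefficient = 4
x_2 = 2.2500, f(x_2) = 11.390625, coefficient = 2
x_3 = 3.0000, f(x_3) = 27.000000, coefficient = 4
x_4 = 3.7500, f(x_4) = 52.734375, coefficient = 1

I ≈ (0.750000/3) × 197.437500 = 49.359375
Exact value: 49.359375
Error: 0.000000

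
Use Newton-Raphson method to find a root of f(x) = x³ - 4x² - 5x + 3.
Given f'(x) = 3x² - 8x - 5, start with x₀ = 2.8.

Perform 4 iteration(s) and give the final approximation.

f(x) = x³ - 4x² - 5x + 3
f'(x) = 3x² - 8x - 5
x₀ = 2.8

Newton-Raphson formula: x_{n+1} = x_n - f(x_n)/f'(x_n)

Iteration 1:
  f(2.800000) = -20.408000
  f'(2.800000) = -3.880000
  x_1 = 2.800000 - (-20.408000)/(-3.880000) = -2.459794
Iteration 2:
  f(-2.459794) = -23.786566
  f'(-2.459794) = 32.830107
  x_2 = -2.459794 - (-23.786566)/32.830107 = -1.735259
Iteration 3:
  f(-1.735259) = -5.593274
  f'(-1.735259) = 17.915437
  x_3 = -1.735259 - (-5.593274)/17.915437 = -1.423055
Iteration 4:
  f(-1.423055) = -0.866869
  f'(-1.423055) = 12.459689
  x_4 = -1.423055 - (-0.866869)/12.459689 = -1.353481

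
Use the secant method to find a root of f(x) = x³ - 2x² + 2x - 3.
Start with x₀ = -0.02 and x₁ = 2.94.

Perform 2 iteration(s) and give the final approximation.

f(x) = x³ - 2x² + 2x - 3
x₀ = -0.02, x₁ = 2.94

Secant formula: x_{n+1} = x_n - f(x_n)(x_n - x_{n-1})/(f(x_n) - f(x_{n-1}))

Iteration 1:
  f(-0.020000) = -3.040808
  f(2.940000) = 11.004984
  x_2 = 2.940000 - 11.004984×(2.940000 - (-0.020000))/(11.004984 - (-3.040808))
       = 0.620818
Iteration 2:
  f(2.940000) = 11.004984
  f(0.620818) = -2.289922
  x_3 = 0.620818 - (-2.289922)×(0.620818 - 2.940000)/(-2.289922 - 11.004984)
       = 1.020275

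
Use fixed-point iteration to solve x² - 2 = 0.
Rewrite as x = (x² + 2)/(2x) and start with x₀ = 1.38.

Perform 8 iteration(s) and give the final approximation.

Equation: x² - 2 = 0
Fixed-point form: x = (x² + 2)/(2x)
x₀ = 1.38

x_1 = g(1.380000) = 1.414638
x_2 = g(1.414638) = 1.414214
x_3 = g(1.414214) = 1.414214
x_4 = g(1.414214) = 1.414214
x_5 = g(1.414214) = 1.414214
x_6 = g(1.414214) = 1.414214
x_7 = g(1.414214) = 1.414214
x_8 = g(1.414214) = 1.414214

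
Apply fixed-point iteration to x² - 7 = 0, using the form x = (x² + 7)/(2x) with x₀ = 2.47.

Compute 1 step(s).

Equation: x² - 7 = 0
Fixed-point form: x = (x² + 7)/(2x)
x₀ = 2.47

x_1 = g(2.470000) = 2.652004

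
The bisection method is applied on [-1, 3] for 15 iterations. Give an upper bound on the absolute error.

Bisection error bound: |error| ≤ (b-a)/2^n
|error| ≤ (3 - (-1))/2^15 = 4/2^15
|error| ≤ 0.0001220703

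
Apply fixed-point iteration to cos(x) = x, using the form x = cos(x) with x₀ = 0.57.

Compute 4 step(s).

Equation: cos(x) = x
Fixed-point form: x = cos(x)
x₀ = 0.57

x_1 = g(0.570000) = 0.841901
x_2 = g(0.841901) = 0.666046
x_3 = g(0.666046) = 0.786271
x_4 = g(0.786271) = 0.706489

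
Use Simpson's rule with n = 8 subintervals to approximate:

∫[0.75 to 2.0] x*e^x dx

f(x) = x*e^x
a = 0.75, b = 2.0, n = 8
h = (b - a)/n = 0.156250

Simpson's rule: (h/3)[f(x₀) + 4f(x₁) + 2f(x₂) + ... + f(xₙ)]

x_0 = 0.7500, f(x_0) = 1.587750, coefficient = 1
x_1 = 0.9062, f(x_1) = 2.242990, coefficient = 4
x_2 = 1.0625, f(x_2) = 3.074446, coefficient = 2
x_3 = 1.2188, f(x_3) = 4.122978, coefficient = 4
x_4 = 1.3750, f(x_4) = 5.438230, coefficient = 2
x_5 = 1.5312, f(x_5) = 7.080428, coefficient = 4
x_6 = 1.6875, f(x_6) = 9.122539, coefficient = 2
x_7 = 1.8438, f(x_7) = 11.652859, coefficient = 4
x_8 = 2.0000, f(x_8) = 14.778112, coefficient = 1

I ≈ (0.156250/3) × 152.033314 = 7.918402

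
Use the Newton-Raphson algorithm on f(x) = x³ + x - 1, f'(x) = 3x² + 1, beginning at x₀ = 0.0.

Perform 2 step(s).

f(x) = x³ + x - 1
f'(x) = 3x² + 1
x₀ = 0.0

Newton-Raphson formula: x_{n+1} = x_n - f(x_n)/f'(x_n)

Iteration 1:
  f(0.000000) = -1.000000
  f'(0.000000) = 1.000000
  x_1 = 0.000000 - (-1.000000)/1.000000 = 1.000000
Iteration 2:
  f(1.000000) = 1.000000
  f'(1.000000) = 4.000000
  x_2 = 1.000000 - 1.000000/4.000000 = 0.750000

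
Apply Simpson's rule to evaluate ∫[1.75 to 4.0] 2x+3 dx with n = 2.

f(x) = 2x+3
a = 1.75, b = 4.0, n = 2
h = (b - a)/n = 1.125000

Simpson's rule: (h/3)[f(x₀) + 4f(x₁) + 2f(x₂) + ... + f(xₙ)]

x_0 = 1.7500, f(x_0) = 6.500000, coefficient = 1
x_1 = 2.8750, f(x_1) = 8.750000, coefficient = 4
x_2 = 4.0000, f(x_2) = 11.000000, coefficient = 1

I ≈ (1.125000/3) × 52.500000 = 19.687500
Exact value: 19.687500
Error: 0.000000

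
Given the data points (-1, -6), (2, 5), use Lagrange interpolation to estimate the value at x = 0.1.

Lagrange interpolation formula:
P(x) = Σ yᵢ × Lᵢ(x)
where Lᵢ(x) = Π_{j≠i} (x - xⱼ)/(xᵢ - xⱼ)

L_0(0.1) = (0.1 - 2)/(-1 - 2) = 0.633333
L_1(0.1) = (0.1 - (-1))/(2 - (-1)) = 0.366667

P(0.1) = (-6)×L_0(0.1) + 5×L_1(0.1)
P(0.1) = -1.966667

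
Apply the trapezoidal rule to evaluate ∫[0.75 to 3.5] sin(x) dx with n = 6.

f(x) = sin(x)
a = 0.75, b = 3.5, n = 6
h = (b - a)/n = 0.458333

Trapezoidal rule: (h/2)[f(x₀) + 2f(x₁) + 2f(x₂) + ... + f(xₙ)]

x_0 = 0.7500, f(x_0) = 0.681639, coefficient = 1
x_1 = 1.2083, f(x_1) = 0.935026, coefficient = 2
x_2 = 1.6667, f(x_2) = 0.995408, coefficient = 2
x_3 = 2.1250, f(x_3) = 0.850320, coefficient = 2
x_4 = 2.5833, f(x_4) = 0.529711, coefficient = 2
x_5 = 3.0417, f(x_5) = 0.099760, coefficient = 2
x_6 = 3.5000, f(x_6) = -0.350783, coefficient = 1

I ≈ (0.458333/2) × 7.151304 = 1.638841
Exact value: 1.668146
Error: 0.029305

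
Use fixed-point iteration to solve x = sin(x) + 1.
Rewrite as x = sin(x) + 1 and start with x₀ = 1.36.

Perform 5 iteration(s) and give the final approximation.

Equation: x = sin(x) + 1
Fixed-point form: x = sin(x) + 1
x₀ = 1.36

x_1 = g(1.360000) = 1.977865
x_2 = g(1.977865) = 1.918285
x_3 = g(1.918285) = 1.940231
x_4 = g(1.940231) = 1.932532
x_5 = g(1.932532) = 1.935284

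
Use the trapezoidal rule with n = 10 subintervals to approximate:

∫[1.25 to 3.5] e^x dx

f(x) = e^x
a = 1.25, b = 3.5, n = 10
h = (b - a)/n = 0.225000

Trapezoidal rule: (h/2)[f(x₀) + 2f(x₁) + 2f(x₂) + ... + f(xₙ)]

x_0 = 1.2500, f(x_0) = 3.490343, coefficient = 1
x_1 = 1.4750, f(x_1) = 4.371036, coefficient = 2
x_2 = 1.7000, f(x_2) = 5.473947, coefficient = 2
x_3 = 1.9250, f(x_3) = 6.855149, coefficient = 2
x_4 = 2.1500, f(x_4) = 8.584858, coefficient = 2
x_5 = 2.3750, f(x_5) = 10.751013, coefficient = 2
x_6 = 2.6000, f(x_6) = 13.463738, coefficient = 2
x_7 = 2.8250, f(x_7) = 16.860945, coefficient = 2
x_8 = 3.0500, f(x_8) = 21.115344, coefficient = 2
x_9 = 3.2750, f(x_9) = 26.443225, coefficient = 2
x_10 = 3.5000, f(x_10) = 33.115452, coefficient = 1

I ≈ (0.225000/2) × 264.444308 = 29.749985
Exact value: 29.625109
Error: 0.124876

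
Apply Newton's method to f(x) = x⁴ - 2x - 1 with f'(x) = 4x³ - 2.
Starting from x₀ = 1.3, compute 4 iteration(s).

f(x) = x⁴ - 2x - 1
f'(x) = 4x³ - 2
x₀ = 1.3

Newton-Raphson formula: x_{n+1} = x_n - f(x_n)/f'(x_n)

Iteration 1:
  f(1.300000) = -0.743900
  f'(1.300000) = 6.788000
  x_1 = 1.300000 - (-0.743900)/6.788000 = 1.409590
Iteration 2:
  f(1.409590) = 0.128771
  f'(1.409590) = 9.203116
  x_2 = 1.409590 - 0.128771/9.203116 = 1.395598
Iteration 3:
  f(1.395598) = 0.002319
  f'(1.395598) = 8.872799
  x_3 = 1.395598 - 0.002319/8.872799 = 1.395337
Iteration 4:
  f(1.395337) = 0.000001
  f'(1.395337) = 8.866693
  x_4 = 1.395337 - 0.000001/8.866693 = 1.395337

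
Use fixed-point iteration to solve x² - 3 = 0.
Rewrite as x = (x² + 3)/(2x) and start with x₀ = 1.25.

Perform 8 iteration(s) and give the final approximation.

Equation: x² - 3 = 0
Fixed-point form: x = (x² + 3)/(2x)
x₀ = 1.25

x_1 = g(1.250000) = 1.825000
x_2 = g(1.825000) = 1.734418
x_3 = g(1.734418) = 1.732052
x_4 = g(1.732052) = 1.732051
x_5 = g(1.732051) = 1.732051
x_6 = g(1.732051) = 1.732051
x_7 = g(1.732051) = 1.732051
x_8 = g(1.732051) = 1.732051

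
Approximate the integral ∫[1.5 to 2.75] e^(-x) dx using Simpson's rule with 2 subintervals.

f(x) = e^(-x)
a = 1.5, b = 2.75, n = 2
h = (b - a)/n = 0.625000

Simpson's rule: (h/3)[f(x₀) + 4f(x₁) + 2f(x₂) + ... + f(xₙ)]

x_0 = 1.5000, f(x_0) = 0.223130, coefficient = 1
x_1 = 2.1250, f(x_1) = 0.119433, coefficient = 4
x_2 = 2.7500, f(x_2) = 0.063928, coefficient = 1

I ≈ (0.625000/3) × 0.764790 = 0.159331
Exact value: 0.159202
Error: 0.000129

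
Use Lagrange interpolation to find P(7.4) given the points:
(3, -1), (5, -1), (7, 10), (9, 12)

Lagrange interpolation formula:
P(x) = Σ yᵢ × Lᵢ(x)
where Lᵢ(x) = Π_{j≠i} (x - xⱼ)/(xᵢ - xⱼ)

L_0(7.4) = (7.4 - 5)/(3 - 5) × (7.4 - 7)/(3 - 7) × (7.4 - 9)/(3 - 9) = 0.032000
L_1(7.4) = (7.4 - 3)/(5 - 3) × (7.4 - 7)/(5 - 7) × (7.4 - 9)/(5 - 9) = -0.176000
L_2(7.4) = (7.4 - 3)/(7 - 3) × (7.4 - 5)/(7 - 5) × (7.4 - 9)/(7 - 9) = 1.056000
L_3(7.4) = (7.4 - 3)/(9 - 3) × (7.4 - 5)/(9 - 5) × (7.4 - 7)/(9 - 7) = 0.088000

P(7.4) = (-1)×L_0(7.4) + (-1)×L_1(7.4) + 10×L_2(7.4) + 12×L_3(7.4)
P(7.4) = 11.760000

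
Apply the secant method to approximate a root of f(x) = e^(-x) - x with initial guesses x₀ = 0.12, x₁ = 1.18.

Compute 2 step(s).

f(x) = e^(-x) - x
x₀ = 0.12, x₁ = 1.18

Secant formula: x_{n+1} = x_n - f(x_n)(x_n - x_{n-1})/(f(x_n) - f(x_{n-1}))

Iteration 1:
  f(0.120000) = 0.766920
  f(1.180000) = -0.872721
  x_2 = 1.180000 - (-0.872721)×(1.180000 - 0.120000)/(-0.872721 - 0.766920)
       = 0.615801
Iteration 2:
  f(1.180000) = -0.872721
  f(0.615801) = -0.075593
  x_3 = 0.615801 - (-0.075593)×(0.615801 - 1.180000)/(-0.075593 - (-0.872721))
       = 0.562297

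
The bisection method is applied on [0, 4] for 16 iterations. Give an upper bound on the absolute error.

Bisection error bound: |error| ≤ (b-a)/2^n
|error| ≤ (4 - 0)/2^16 = 4/2^16
|error| ≤ 0.0000610352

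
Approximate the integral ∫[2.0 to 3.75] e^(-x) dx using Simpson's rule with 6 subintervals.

f(x) = e^(-x)
a = 2.0, b = 3.75, n = 6
h = (b - a)/n = 0.291667

Simpson's rule: (h/3)[f(x₀) + 4f(x₁) + 2f(x₂) + ... + f(xₙ)]

x_0 = 2.0000, f(x_0) = 0.135335, coefficient = 1
x_1 = 2.2917, f(x_1) = 0.101098, coefficient = 4
x_2 = 2.5833, f(x_2) = 0.075522, coefficient = 2
x_3 = 2.8750, f(x_3) = 0.056416, coefficient = 4
x_4 = 3.1667, f(x_4) = 0.042144, coefficient = 2
x_5 = 3.4583, f(x_5) = 0.031482, coefficient = 4
x_6 = 3.7500, f(x_6) = 0.023518, coefficient = 1

I ≈ (0.291667/3) × 1.150169 = 0.111822
Exact value: 0.111818
Error: 0.000004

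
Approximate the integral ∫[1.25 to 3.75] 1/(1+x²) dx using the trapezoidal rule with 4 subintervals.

f(x) = 1/(1+x²)
a = 1.25, b = 3.75, n = 4
h = (b - a)/n = 0.625000

Trapezoidal rule: (h/2)[f(x₀) + 2f(x₁) + 2f(x₂) + ... + f(xₙ)]

x_0 = 1.2500, f(x_0) = 0.390244, coefficient = 1
x_1 = 1.8750, f(x_1) = 0.221453, coefficient = 2
x_2 = 2.5000, f(x_2) = 0.137931, coefficient = 2
x_3 = 3.1250, f(x_3) = 0.092888, coefficient = 2
x_4 = 3.7500, f(x_4) = 0.066390, coefficient = 1

I ≈ (0.625000/2) × 1.361179 = 0.425368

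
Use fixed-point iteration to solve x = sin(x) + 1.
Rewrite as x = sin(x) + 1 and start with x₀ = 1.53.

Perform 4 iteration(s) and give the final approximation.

Equation: x = sin(x) + 1
Fixed-point form: x = sin(x) + 1
x₀ = 1.53

x_1 = g(1.530000) = 1.999168
x_2 = g(1.999168) = 1.909643
x_3 = g(1.909643) = 1.943139
x_4 = g(1.943139) = 1.931478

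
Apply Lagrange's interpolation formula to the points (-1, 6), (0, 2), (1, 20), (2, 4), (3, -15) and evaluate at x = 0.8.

Lagrange interpolation formula:
P(x) = Σ yᵢ × Lᵢ(x)
where Lᵢ(x) = Π_{j≠i} (x - xⱼ)/(xᵢ - xⱼ)

L_0(0.8) = (0.8 - 0)/(-1 - 0) × (0.8 - 1)/(-1 - 1) × (0.8 - 2)/(-1 - 2) × (0.8 - 3)/(-1 - 3) = -0.017600
L_1(0.8) = (0.8 - (-1))/(0 - (-1)) × (0.8 - 1)/(0 - 1) × (0.8 - 2)/(0 - 2) × (0.8 - 3)/(0 - 3) = 0.158400
L_2(0.8) = (0.8 - (-1))/(1 - (-1)) × (0.8 - 0)/(1 - 0) × (0.8 - 2)/(1 - 2) × (0.8 - 3)/(1 - 3) = 0.950400
L_3(0.8) = (0.8 - (-1))/(2 - (-1)) × (0.8 - 0)/(2 - 0) × (0.8 - 1)/(2 - 1) × (0.8 - 3)/(2 - 3) = -0.105600
L_4(0.8) = (0.8 - (-1))/(3 - (-1)) × (0.8 - 0)/(3 - 0) × (0.8 - 1)/(3 - 1) × (0.8 - 2)/(3 - 2) = 0.014400

P(0.8) = 6×L_0(0.8) + 2×L_1(0.8) + 20×L_2(0.8) + 4×L_3(0.8) + (-15)×L_4(0.8)
P(0.8) = 18.580800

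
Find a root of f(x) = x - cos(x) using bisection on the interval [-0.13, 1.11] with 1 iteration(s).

f(x) = x - cos(x)
Initial interval: [-0.13, 1.11]

Iteration 1:
  c_1 = (-0.130000 + 1.110000)/2 = 0.490000
  f(c_1) = f(0.490000) = -0.392333
  f(a) × f(c) ≥ 0, new interval: [0.490000, 1.110000]

After 1 iteration(s), the approximation is c_1 = 0.490000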